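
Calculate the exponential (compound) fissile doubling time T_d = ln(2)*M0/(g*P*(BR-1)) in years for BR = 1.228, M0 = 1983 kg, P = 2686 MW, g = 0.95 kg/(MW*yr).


Breeding gain G = BR - 1 = 1.228 - 1 = 0.228
Fissile production rate = g * P * G = 0.95 * 2686 * 0.228 = 581.7876 kg/yr
T_d = ln(2) * M0 / (g * P * G)
T_d = ln(2) * 1983 / 581.7876 = 2.3626 yr

2.3626


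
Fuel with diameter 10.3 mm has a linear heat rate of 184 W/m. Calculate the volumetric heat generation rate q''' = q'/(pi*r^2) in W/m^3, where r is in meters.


r = D / 2 / 1000 = 10.3 / 2 / 1000 = 0.00515 m
q''' = q' / (pi * r^2)
q''' = 184 / (pi * 0.00515^2)
q''' = 2.2083e+06 W/m^3

2.2083e+06


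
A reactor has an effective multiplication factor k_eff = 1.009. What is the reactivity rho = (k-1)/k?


rho = (k_eff - 1) / k_eff
rho = (1.009 - 1) / 1.009
rho = 0.0089197

0.0089197


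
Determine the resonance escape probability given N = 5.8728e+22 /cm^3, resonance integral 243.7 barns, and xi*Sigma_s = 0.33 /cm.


p = exp(-N * I * 1e-24 / (xi*Sigma_s))
p = exp(-5.8728e+22 * 243.7 * 1e-24 / 0.33)
p = 1.4614e-19

1.4614e-19


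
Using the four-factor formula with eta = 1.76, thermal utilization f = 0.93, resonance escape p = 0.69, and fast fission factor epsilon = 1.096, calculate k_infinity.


k_inf = eta * f * p * epsilon
k_inf = 1.76 * 0.93 * 0.69 * 1.096
k_inf = 1.2378

1.2378


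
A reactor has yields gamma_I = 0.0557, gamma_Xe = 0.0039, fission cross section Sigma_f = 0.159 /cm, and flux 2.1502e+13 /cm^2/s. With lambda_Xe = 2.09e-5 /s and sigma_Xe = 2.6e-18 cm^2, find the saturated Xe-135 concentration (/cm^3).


Xe_eq = (gamma_I + gamma_Xe) * Sigma_f * phi / (lambda_Xe + sigma_Xe * phi)
Numerator = (0.0557 + 0.0039) * 0.159 * 2.1502e+13 = 2.037616e+11
Denominator = 2.09e-5 + 2.6e-18 * 2.1502e+13 = 7.680520e-05
Xe_eq = 2.037616e+11 / 7.680520e-05 = 2.6530e+15 /cm^3

2.6530e+15


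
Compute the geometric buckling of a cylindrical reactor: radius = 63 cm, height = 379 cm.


B^2 = (2.405/R)^2 + (pi/H)^2
B^2 = (2.405/63)^2 + (pi/379)^2
B^2 = 0.0015260 /cm^2

0.0015260


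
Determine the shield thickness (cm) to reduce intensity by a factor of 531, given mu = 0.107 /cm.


x = ln(factor) / mu
x = ln(531) / 0.107
x = 58.643 cm

58.643


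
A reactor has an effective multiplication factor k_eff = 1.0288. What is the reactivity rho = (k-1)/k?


rho = (k_eff - 1) / k_eff
rho = (1.0288 - 1) / 1.0288
rho = 0.027994

0.027994


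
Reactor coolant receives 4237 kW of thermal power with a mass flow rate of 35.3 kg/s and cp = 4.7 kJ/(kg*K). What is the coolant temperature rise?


dT = Q / (m_dot * cp)
dT = 4237 / (35.3 * 4.7)
dT = 25.538 C

25.538


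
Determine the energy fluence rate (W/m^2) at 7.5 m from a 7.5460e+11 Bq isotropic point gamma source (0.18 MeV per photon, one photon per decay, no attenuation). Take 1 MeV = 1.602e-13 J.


psi = A * E * 1.602e-13 / (4*pi*r^2)
psi = 7.5460e+11 * 0.18 * 1.602e-13 / (4*pi*7.5^2)
psi = 3.0784e-05 W/m^2

3.0784e-05


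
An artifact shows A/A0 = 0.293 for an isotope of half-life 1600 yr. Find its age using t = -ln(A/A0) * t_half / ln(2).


lambda = ln(2) / t_half = ln(2) / 1600 = 4.332170e-04 /yr
t = -ln(A/A0) / lambda
t = -ln(0.293) / 4.332170e-04
t = 2833.6 yr

2833.6


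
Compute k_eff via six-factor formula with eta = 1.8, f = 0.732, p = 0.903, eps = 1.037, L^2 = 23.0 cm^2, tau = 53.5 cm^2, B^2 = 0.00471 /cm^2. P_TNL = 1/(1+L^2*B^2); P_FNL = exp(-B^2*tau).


k_inf = eta*f*p*eps = 1.8*0.732*0.903*1.037 = 1.233815
P_TNL = 1/(1 + L^2*B^2) = 1/(1 + 23.0*0.00471) = 0.9022584
P_FNL = exp(-B^2*tau) = exp(-0.00471*53.5) = 0.7772564
k_eff = k_inf * P_TNL * P_FNL = 1.233815 * 0.9022584 * 0.7772564
k_eff = 0.86526

0.86526


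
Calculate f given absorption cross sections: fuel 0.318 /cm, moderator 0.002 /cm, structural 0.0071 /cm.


f = Sigma_a_fuel / (Sigma_a_fuel + Sigma_a_mod + Sigma_a_other)
f = 0.318 / (0.318 + 0.002 + 0.0071)
f = 0.97218

0.97218


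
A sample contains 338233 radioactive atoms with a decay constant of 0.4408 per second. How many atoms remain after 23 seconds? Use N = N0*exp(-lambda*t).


N = N0 * exp(-lambda * t)
N = 338233 * exp(-0.4408 * 23)
N = 13.371

13.371


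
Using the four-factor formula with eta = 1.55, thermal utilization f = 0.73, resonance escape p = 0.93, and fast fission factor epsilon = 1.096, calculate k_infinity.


k_inf = eta * f * p * epsilon
k_inf = 1.55 * 0.73 * 0.93 * 1.096
k_inf = 1.1533

1.1533


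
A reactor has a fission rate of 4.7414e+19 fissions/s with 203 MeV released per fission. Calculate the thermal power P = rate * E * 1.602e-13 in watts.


P = fission_rate * E_MeV * 1.602e-13
P = 4.7414e+19 * 203 * 1.602e-13
P = 1.5419e+09 W

1.5419e+09


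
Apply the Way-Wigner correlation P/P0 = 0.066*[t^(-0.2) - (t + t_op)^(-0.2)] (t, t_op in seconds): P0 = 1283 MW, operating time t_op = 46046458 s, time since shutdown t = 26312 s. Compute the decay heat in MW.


P/P0 = 0.066 * [t^(-0.2) - (t + t_op)^(-0.2)]
P/P0 = 0.066 * [26312^(-0.2) - (26312 + 46046458)^(-0.2)]
P/P0 = 0.066 * [0.1306078 - 0.02932994] = 0.006684339
P = 1283 * 0.006684339 = 8.5760 MW

8.5760


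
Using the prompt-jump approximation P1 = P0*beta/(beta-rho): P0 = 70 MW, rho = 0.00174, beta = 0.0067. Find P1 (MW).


P1/P0 = beta / (beta - rho)
P1/P0 = 0.0067 / (0.0067 - 0.00174) = 1.350806
P1 = 70 * 1.350806 = 94.556 MW

94.556


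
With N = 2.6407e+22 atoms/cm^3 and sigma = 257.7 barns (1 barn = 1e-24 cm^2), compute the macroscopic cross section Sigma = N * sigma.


Sigma = N * sigma_barns * 1e-24
Sigma = 2.6407e+22 * 257.7 * 1e-24
Sigma = 6.8051 /cm

6.8051


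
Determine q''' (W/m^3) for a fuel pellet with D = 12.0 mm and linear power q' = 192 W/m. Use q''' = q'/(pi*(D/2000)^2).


r = D / 2 / 1000 = 12.0 / 2 / 1000 = 0.006 m
q''' = q' / (pi * r^2)
q''' = 192 / (pi * 0.006^2)
q''' = 1.6977e+06 W/m^3

1.6977e+06


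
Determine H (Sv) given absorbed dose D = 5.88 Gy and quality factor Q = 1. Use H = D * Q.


H = D * Q
H = 5.88 * 1
H = 5.8800 Sv

5.8800


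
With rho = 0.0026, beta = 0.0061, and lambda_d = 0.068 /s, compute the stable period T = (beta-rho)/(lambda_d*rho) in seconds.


T = (beta - rho) / (lambda_d * rho)
T = (0.0061 - 0.0026) / (0.068 * 0.0026)
T = 19.796 s

19.796


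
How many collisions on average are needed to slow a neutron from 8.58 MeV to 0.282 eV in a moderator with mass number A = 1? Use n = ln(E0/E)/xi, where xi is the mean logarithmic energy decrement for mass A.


xi = 1 + (A-1)^2/(2A)*ln((A-1)/(A+1)) = 1 (for A = 1)
n = ln(E0/E) / xi
n = ln(8.58e6 / 0.282) / 1
n = ln(3.042553e+07) / 1 = 17.231

17.231


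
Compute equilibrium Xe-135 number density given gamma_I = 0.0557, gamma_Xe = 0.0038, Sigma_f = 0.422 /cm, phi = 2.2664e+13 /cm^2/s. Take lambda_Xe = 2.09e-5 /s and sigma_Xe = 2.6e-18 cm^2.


Xe_eq = (gamma_I + gamma_Xe) * Sigma_f * phi / (lambda_Xe + sigma_Xe * phi)
Numerator = (0.0557 + 0.0038) * 0.422 * 2.2664e+13 = 5.690704e+11
Denominator = 2.09e-5 + 2.6e-18 * 2.2664e+13 = 7.982640e-05
Xe_eq = 5.690704e+11 / 7.982640e-05 = 7.1288e+15 /cm^3

7.1288e+15


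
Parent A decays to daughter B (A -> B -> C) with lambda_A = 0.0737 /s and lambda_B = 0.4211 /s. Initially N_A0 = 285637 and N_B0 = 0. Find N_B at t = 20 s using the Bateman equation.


N_B(t) = lambda_A * N_A0 / (lambda_B - lambda_A) * [exp(-lambda_A*t) - exp(-lambda_B*t)]
exp(-0.0737*20) = 0.2290076; exp(-0.4211*20) = 2.199743e-04
N_B = 0.0737 * 285637 / (0.4211 - 0.0737) * (0.2290076 - 2.199743e-04)
N_B = 13864

13864


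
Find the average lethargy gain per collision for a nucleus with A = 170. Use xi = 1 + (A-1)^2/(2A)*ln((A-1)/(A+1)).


xi = 1 + (A-1)^2/(2A) * ln((A-1)/(A+1))
xi = 1 + (170-1)^2/(2*170) * ln((170-1)/(170 +1))
xi = 0.011719

0.011719


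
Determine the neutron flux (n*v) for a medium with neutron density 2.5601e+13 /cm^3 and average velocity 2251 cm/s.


phi = n * v
phi = 2.5601e+13 * 2251
phi = 5.7628e+16 /cm^2/s

5.7628e+16


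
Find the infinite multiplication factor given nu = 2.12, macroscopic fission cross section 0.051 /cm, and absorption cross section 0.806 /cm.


k_inf = nu * Sigma_f / Sigma_a
k_inf = 2.12 * 0.051 / 0.806
k_inf = 0.13414

0.13414


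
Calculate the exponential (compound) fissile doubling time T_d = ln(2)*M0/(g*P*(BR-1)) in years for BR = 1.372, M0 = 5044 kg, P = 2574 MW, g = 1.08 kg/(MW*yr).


Breeding gain G = BR - 1 = 1.372 - 1 = 0.372
Fissile production rate = g * P * G = 1.08 * 2574 * 0.372 = 1034.13024 kg/yr
T_d = ln(2) * M0 / (g * P * G)
T_d = ln(2) * 5044 / 1034.13024 = 3.3808 yr

3.3808


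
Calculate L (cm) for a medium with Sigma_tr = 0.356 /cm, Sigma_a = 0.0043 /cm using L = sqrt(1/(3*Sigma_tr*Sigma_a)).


D = 1 / (3 * Sigma_tr) = 1 / (3 * 0.356) = 0.9363296 cm
L = sqrt(D / Sigma_a)
L = sqrt(0.9363296 / 0.0043)
L = 14.756 cm

14.756


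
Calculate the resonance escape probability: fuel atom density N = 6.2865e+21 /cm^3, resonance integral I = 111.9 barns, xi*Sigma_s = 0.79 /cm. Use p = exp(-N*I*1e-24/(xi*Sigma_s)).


p = exp(-N * I * 1e-24 / (xi*Sigma_s))
p = exp(-6.2865e+21 * 111.9 * 1e-24 / 0.79)
p = 0.41047

0.41047


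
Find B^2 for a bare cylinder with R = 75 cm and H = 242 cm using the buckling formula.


B^2 = (2.405/R)^2 + (pi/H)^2
B^2 = (2.405/75)^2 + (pi/242)^2
B^2 = 0.0011968 /cm^2

0.0011968


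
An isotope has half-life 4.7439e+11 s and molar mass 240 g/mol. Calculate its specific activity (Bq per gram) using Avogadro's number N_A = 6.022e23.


lambda = ln(2) / t_half = ln(2) / 4.7439e+11 = 1.461134e-12 /s
SA = lambda * N_A / M
SA = 1.461134e-12 * 6.022e23 / 240
SA = 3.6662e+09 Bq/g

3.6662e+09


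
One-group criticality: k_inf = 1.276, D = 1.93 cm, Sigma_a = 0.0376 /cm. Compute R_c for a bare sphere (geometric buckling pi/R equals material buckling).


L^2 = D / Sigma_a = 1.93 / 0.0376 = 51.32979 cm^2
B_m^2 = (k_inf - 1) / L^2 = (1.276 - 1) / 51.32979 = 0.005376995 /cm^2
For a bare sphere: B_g = pi/R, so R_c = pi / sqrt(B_m^2)
R_c = pi / sqrt(0.005376995) = 42.843 cm

42.843


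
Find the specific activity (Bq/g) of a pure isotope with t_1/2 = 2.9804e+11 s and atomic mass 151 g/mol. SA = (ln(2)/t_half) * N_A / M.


lambda = ln(2) / t_half = ln(2) / 2.9804e+11 = 2.325685e-12 /s
SA = lambda * N_A / M
SA = 2.325685e-12 * 6.022e23 / 151
SA = 9.2750e+09 Bq/g

9.2750e+09


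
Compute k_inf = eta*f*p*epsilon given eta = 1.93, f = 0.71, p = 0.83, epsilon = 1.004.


k_inf = eta * f * p * epsilon
k_inf = 1.93 * 0.71 * 0.83 * 1.004
k_inf = 1.1419

1.1419


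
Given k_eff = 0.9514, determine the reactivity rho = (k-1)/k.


rho = (k_eff - 1) / k_eff
rho = (0.9514 - 1) / 0.9514
rho = -0.051083

-0.051083


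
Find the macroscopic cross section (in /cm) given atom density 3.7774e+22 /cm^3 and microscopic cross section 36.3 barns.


Sigma = N * sigma_barns * 1e-24
Sigma = 3.7774e+22 * 36.3 * 1e-24
Sigma = 1.3712 /cm

1.3712


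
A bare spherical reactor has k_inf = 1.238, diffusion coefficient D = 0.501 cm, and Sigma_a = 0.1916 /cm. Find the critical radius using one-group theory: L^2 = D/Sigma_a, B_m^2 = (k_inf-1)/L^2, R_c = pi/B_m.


L^2 = D / Sigma_a = 0.501 / 0.1916 = 2.614823 cm^2
B_m^2 = (k_inf - 1) / L^2 = (1.238 - 1) / 2.614823 = 0.09101955 /cm^2
For a bare sphere: B_g = pi/R, so R_c = pi / sqrt(B_m^2)
R_c = pi / sqrt(0.09101955) = 10.413 cm

10.413


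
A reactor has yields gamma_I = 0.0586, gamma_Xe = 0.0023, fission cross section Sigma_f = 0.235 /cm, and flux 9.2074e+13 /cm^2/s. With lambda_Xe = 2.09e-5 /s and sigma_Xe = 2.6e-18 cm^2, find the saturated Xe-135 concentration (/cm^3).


Xe_eq = (gamma_I + gamma_Xe) * Sigma_f * phi / (lambda_Xe + sigma_Xe * phi)
Numerator = (0.0586 + 0.0023) * 0.235 * 9.2074e+13 = 1.317717e+12
Denominator = 2.09e-5 + 2.6e-18 * 9.2074e+13 = 2.602924e-04
Xe_eq = 1.317717e+12 / 2.602924e-04 = 5.0624e+15 /cm^3

5.0624e+15


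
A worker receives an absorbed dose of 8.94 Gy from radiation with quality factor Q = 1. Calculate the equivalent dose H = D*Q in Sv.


H = D * Q
H = 8.94 * 1
H = 8.9400 Sv

8.9400


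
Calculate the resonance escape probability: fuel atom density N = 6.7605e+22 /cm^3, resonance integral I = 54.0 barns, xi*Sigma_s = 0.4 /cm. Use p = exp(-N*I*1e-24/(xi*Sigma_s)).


p = exp(-N * I * 1e-24 / (xi*Sigma_s))
p = exp(-6.7605e+22 * 54.0 * 1e-24 / 0.4)
p = 1.0873e-04

1.0873e-04


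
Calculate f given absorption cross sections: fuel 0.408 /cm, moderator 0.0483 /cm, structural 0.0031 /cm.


f = Sigma_a_fuel / (Sigma_a_fuel + Sigma_a_mod + Sigma_a_other)
f = 0.408 / (0.408 + 0.0483 + 0.0031)
f = 0.88811

0.88811


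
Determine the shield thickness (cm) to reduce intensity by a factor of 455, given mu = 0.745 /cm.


x = ln(factor) / mu
x = ln(455) / 0.745
x = 8.2152 cm

8.2152


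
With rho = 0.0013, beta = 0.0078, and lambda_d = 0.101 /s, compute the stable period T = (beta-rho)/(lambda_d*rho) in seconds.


T = (beta - rho) / (lambda_d * rho)
T = (0.0078 - 0.0013) / (0.101 * 0.0013)
T = 49.505 s

49.505


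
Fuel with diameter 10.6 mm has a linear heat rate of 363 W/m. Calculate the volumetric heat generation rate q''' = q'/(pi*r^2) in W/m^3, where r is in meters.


r = D / 2 / 1000 = 10.6 / 2 / 1000 = 0.0053 m
q''' = q' / (pi * r^2)
q''' = 363 / (pi * 0.0053^2)
q''' = 4.1134e+06 W/m^3

4.1134e+06


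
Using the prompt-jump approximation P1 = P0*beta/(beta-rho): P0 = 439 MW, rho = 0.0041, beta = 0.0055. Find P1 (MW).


P1/P0 = beta / (beta - rho)
P1/P0 = 0.0055 / (0.0055 - 0.0041) = 3.928571
P1 = 439 * 3.928571 = 1724.6 MW

1724.6


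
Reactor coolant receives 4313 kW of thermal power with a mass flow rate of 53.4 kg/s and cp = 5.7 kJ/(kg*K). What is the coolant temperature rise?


dT = Q / (m_dot * cp)
dT = 4313 / (53.4 * 5.7)
dT = 14.170 C

14.170


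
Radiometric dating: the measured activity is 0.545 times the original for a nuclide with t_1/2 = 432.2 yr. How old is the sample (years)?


lambda = ln(2) / t_half = ln(2) / 432.2 = 0.001603765 /yr
t = -ln(A/A0) / lambda
t = -ln(0.545) / 0.001603765
t = 378.47 yr

378.47


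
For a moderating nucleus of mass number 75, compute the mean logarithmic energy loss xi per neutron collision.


xi = 1 + (A-1)^2/(2A) * ln((A-1)/(A+1))
xi = 1 + (75-1)^2/(2*75) * ln((75-1)/(75 +1))
xi = 0.026431

0.026431


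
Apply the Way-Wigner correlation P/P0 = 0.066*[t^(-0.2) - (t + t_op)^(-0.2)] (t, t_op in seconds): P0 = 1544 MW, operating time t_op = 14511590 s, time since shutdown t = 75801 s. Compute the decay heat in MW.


P/P0 = 0.066 * [t^(-0.2) - (t + t_op)^(-0.2)]
P/P0 = 0.066 * [75801^(-0.2) - (75801 + 14511590)^(-0.2)]
P/P0 = 0.066 * [0.1056976 - 0.03691514] = 0.004539642
P = 1544 * 0.004539642 = 7.0092 MW

7.0092


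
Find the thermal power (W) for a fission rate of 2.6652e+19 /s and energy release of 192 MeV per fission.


P = fission_rate * E_MeV * 1.602e-13
P = 2.6652e+19 * 192 * 1.602e-13
P = 8.1977e+08 W

8.1977e+08


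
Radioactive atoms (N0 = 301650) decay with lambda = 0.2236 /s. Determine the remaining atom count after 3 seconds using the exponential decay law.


N = N0 * exp(-lambda * t)
N = 301650 * exp(-0.2236 * 3)
N = 154233

154233


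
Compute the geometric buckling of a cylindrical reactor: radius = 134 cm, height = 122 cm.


B^2 = (2.405/R)^2 + (pi/H)^2
B^2 = (2.405/134)^2 + (pi/122)^2
B^2 = 9.8522e-04 /cm^2

9.8522e-04


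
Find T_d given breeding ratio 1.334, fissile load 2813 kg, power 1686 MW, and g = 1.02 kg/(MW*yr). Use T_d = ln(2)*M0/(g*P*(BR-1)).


Breeding gain G = BR - 1 = 1.334 - 1 = 0.334
Fissile production rate = g * P * G = 1.02 * 1686 * 0.334 = 574.38648 kg/yr
T_d = ln(2) * M0 / (g * P * G)
T_d = ln(2) * 2813 / 574.38648 = 3.3946 yr

3.3946


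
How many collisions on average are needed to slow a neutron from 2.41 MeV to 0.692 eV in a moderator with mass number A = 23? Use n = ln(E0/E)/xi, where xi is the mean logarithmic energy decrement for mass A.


xi = 1 + (A-1)^2/(2A)*ln((A-1)/(A+1)) = 0.08448899 (for A = 23)
n = ln(E0/E) / xi
n = ln(2.41e6 / 0.692) / 0.08448899
n = ln(3.482659e+06) / 0.08448899 = 178.29

178.29


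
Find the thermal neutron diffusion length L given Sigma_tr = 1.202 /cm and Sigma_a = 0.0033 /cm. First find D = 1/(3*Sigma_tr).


D = 1 / (3 * Sigma_tr) = 1 / (3 * 1.202) = 0.2773156 cm
L = sqrt(D / Sigma_a)
L = sqrt(0.2773156 / 0.0033)
L = 9.1671 cm

9.1671


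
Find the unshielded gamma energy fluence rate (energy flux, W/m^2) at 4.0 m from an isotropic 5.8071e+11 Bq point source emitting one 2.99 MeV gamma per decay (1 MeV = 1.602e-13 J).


psi = A * E * 1.602e-13 / (4*pi*r^2)
psi = 5.8071e+11 * 2.99 * 1.602e-13 / (4*pi*4.0^2)
psi = 0.0013834 W/m^2

0.0013834


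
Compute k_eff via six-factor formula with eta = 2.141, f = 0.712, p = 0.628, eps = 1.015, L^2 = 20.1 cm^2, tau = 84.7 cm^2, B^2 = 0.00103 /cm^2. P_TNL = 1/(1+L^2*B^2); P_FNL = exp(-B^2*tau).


k_inf = eta*f*p*eps = 2.141*0.712*0.628*1.015 = 0.9716779
P_TNL = 1/(1 + L^2*B^2) = 1/(1 + 20.1*0.00103) = 0.9797169
P_FNL = exp(-B^2*tau) = exp(-0.00103*84.7) = 0.9164562
k_eff = k_inf * P_TNL * P_FNL = 0.9716779 * 0.9797169 * 0.9164562
k_eff = 0.87244

0.87244


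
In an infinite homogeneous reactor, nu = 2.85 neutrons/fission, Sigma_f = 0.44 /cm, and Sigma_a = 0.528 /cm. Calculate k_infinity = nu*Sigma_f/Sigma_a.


k_inf = nu * Sigma_f / Sigma_a
k_inf = 2.85 * 0.44 / 0.528
k_inf = 2.3750

2.3750


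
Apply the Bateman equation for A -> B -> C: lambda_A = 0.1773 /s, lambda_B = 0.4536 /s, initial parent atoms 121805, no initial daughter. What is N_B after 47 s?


N_B(t) = lambda_A * N_A0 / (lambda_B - lambda_A) * [exp(-lambda_A*t) - exp(-lambda_B*t)]
exp(-0.1773*47) = 2.404256e-04; exp(-0.4536*47) = 5.510476e-10
N_B = 0.1773 * 121805 / (0.4536 - 0.1773) * (2.404256e-04 - 5.510476e-10)
N_B = 18.792

18.792


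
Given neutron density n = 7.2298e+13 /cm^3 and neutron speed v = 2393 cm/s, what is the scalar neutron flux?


phi = n * v
phi = 7.2298e+13 * 2393
phi = 1.7301e+17 /cm^2/s

1.7301e+17


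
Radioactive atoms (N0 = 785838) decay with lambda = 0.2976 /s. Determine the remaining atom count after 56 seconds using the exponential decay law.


N = N0 * exp(-lambda * t)
N = 785838 * exp(-0.2976 * 56)
N = 0.045452

0.045452


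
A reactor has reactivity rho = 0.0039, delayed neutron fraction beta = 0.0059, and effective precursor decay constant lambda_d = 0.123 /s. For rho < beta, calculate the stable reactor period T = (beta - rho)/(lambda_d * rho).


T = (beta - rho) / (lambda_d * rho)
T = (0.0059 - 0.0039) / (0.123 * 0.0039)
T = 4.1693 s

4.1693


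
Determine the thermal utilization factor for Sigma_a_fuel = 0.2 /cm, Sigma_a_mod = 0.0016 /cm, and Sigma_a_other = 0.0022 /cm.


f = Sigma_a_fuel / (Sigma_a_fuel + Sigma_a_mod + Sigma_a_other)
f = 0.2 / (0.2 + 0.0016 + 0.0022)
f = 0.98135

0.98135


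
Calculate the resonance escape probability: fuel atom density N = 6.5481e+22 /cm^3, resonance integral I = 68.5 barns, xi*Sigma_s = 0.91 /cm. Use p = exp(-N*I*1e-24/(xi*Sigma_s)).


p = exp(-N * I * 1e-24 / (xi*Sigma_s))
p = exp(-6.5481e+22 * 68.5 * 1e-24 / 0.91)
p = 0.0072333

0.0072333


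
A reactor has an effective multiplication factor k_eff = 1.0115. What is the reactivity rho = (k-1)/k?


rho = (k_eff - 1) / k_eff
rho = (1.0115 - 1) / 1.0115
rho = 0.011369

0.011369


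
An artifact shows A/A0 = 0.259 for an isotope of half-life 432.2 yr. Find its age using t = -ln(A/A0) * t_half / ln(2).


lambda = ln(2) / t_half = ln(2) / 432.2 = 0.001603765 /yr
t = -ln(A/A0) / lambda
t = -ln(0.259) / 0.001603765
t = 842.35 yr

842.35


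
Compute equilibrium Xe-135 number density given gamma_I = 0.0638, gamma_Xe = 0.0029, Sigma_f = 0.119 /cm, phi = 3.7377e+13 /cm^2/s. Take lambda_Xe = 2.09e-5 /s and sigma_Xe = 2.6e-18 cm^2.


Xe_eq = (gamma_I + gamma_Xe) * Sigma_f * phi / (lambda_Xe + sigma_Xe * phi)
Numerator = (0.0638 + 0.0029) * 0.119 * 3.7377e+13 = 2.966725e+11
Denominator = 2.09e-5 + 2.6e-18 * 3.7377e+13 = 1.180802e-04
Xe_eq = 2.966725e+11 / 1.180802e-04 = 2.5125e+15 /cm^3

2.5125e+15


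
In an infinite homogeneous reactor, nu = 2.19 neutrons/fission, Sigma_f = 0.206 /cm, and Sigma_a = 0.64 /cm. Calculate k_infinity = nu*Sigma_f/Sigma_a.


k_inf = nu * Sigma_f / Sigma_a
k_inf = 2.19 * 0.206 / 0.64
k_inf = 0.70491

0.70491


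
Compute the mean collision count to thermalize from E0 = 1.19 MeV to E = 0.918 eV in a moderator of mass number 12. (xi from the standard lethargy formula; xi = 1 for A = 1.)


xi = 1 + (A-1)^2/(2A)*ln((A-1)/(A+1)) = 0.1577690 (for A = 12)
n = ln(E0/E) / xi
n = ln(1.19e6 / 0.918) / 0.1577690
n = ln(1.296296e+06) / 0.1577690 = 89.213

89.213


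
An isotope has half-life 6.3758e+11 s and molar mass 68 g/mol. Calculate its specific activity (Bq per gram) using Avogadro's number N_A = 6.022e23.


lambda = ln(2) / t_half = ln(2) / 6.3758e+11 = 1.087153e-12 /s
SA = lambda * N_A / M
SA = 1.087153e-12 * 6.022e23 / 68
SA = 9.6277e+09 Bq/g

9.6277e+09


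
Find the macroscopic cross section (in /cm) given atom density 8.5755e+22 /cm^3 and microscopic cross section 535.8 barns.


Sigma = N * sigma_barns * 1e-24
Sigma = 8.5755e+22 * 535.8 * 1e-24
Sigma = 45.948 /cm

45.948


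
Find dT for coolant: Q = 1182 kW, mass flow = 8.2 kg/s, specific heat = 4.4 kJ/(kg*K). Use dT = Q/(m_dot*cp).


dT = Q / (m_dot * cp)
dT = 1182 / (8.2 * 4.4)
dT = 32.761 C

32.761


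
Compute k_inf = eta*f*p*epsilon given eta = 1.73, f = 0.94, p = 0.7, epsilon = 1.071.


k_inf = eta * f * p * epsilon
k_inf = 1.73 * 0.94 * 0.7 * 1.071
k_inf = 1.2192

1.2192


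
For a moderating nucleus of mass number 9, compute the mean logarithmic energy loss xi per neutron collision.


xi = 1 + (A-1)^2/(2A) * ln((A-1)/(A+1))
xi = 1 + (9-1)^2/(2*9) * ln((9-1)/(9 +1))
xi = 0.20660

0.20660


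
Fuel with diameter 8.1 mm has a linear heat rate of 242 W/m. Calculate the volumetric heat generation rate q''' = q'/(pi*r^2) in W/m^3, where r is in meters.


r = D / 2 / 1000 = 8.1 / 2 / 1000 = 0.00405 m
q''' = q' / (pi * r^2)
q''' = 242 / (pi * 0.00405^2)
q''' = 4.6963e+06 W/m^3

4.6963e+06


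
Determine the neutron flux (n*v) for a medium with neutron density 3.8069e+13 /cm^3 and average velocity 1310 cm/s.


phi = n * v
phi = 3.8069e+13 * 1310
phi = 4.9870e+16 /cm^2/s

4.9870e+16


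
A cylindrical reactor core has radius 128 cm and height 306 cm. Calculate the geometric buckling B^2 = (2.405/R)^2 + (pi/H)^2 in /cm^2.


B^2 = (2.405/R)^2 + (pi/H)^2
B^2 = (2.405/128)^2 + (pi/306)^2
B^2 = 4.5843e-04 /cm^2

4.5843e-04


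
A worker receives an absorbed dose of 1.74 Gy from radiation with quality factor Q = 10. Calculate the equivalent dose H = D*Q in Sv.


H = D * Q
H = 1.74 * 10
H = 17.400 Sv

17.400


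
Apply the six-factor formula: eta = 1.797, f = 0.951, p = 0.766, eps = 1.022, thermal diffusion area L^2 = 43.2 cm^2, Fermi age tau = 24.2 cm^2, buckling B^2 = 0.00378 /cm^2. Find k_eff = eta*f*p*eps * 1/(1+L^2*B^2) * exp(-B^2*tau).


k_inf = eta*f*p*eps = 1.797*0.951*0.766*1.022 = 1.337853
P_TNL = 1/(1 + L^2*B^2) = 1/(1 + 43.2*0.00378) = 0.8596264
P_FNL = exp(-B^2*tau) = exp(-0.00378*24.2) = 0.9125832
k_eff = k_inf * P_TNL * P_FNL = 1.337853 * 0.8596264 * 0.9125832
k_eff = 1.0495

1.0495


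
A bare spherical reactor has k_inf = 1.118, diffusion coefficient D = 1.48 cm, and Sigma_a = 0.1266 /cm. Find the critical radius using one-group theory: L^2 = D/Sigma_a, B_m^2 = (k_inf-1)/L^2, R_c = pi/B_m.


L^2 = D / Sigma_a = 1.48 / 0.1266 = 11.69036 cm^2
B_m^2 = (k_inf - 1) / L^2 = (1.118 - 1) / 11.69036 = 0.01009379 /cm^2
For a bare sphere: B_g = pi/R, so R_c = pi / sqrt(B_m^2)
R_c = pi / sqrt(0.01009379) = 31.270 cm

31.270


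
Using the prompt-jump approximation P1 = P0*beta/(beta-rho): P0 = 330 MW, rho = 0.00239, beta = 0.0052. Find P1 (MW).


P1/P0 = beta / (beta - rho)
P1/P0 = 0.0052 / (0.0052 - 0.00239) = 1.850534
P1 = 330 * 1.850534 = 610.68 MW

610.68


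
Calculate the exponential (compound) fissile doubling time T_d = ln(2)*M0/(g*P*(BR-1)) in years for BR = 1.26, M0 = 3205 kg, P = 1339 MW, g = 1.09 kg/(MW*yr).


Breeding gain G = BR - 1 = 1.26 - 1 = 0.26
Fissile production rate = g * P * G = 1.09 * 1339 * 0.26 = 379.4726 kg/yr
T_d = ln(2) * M0 / (g * P * G)
T_d = ln(2) * 3205 / 379.4726 = 5.8543 yr

5.8543


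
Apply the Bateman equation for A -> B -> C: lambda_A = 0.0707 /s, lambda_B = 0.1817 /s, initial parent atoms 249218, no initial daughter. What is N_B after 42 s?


N_B(t) = lambda_A * N_A0 / (lambda_B - lambda_A) * [exp(-lambda_A*t) - exp(-lambda_B*t)]
exp(-0.0707*42) = 0.05133410; exp(-0.1817*42) = 4.849814e-04
N_B = 0.0707 * 249218 / (0.1817 - 0.0707) * (0.05133410 - 4.849814e-04)
N_B = 8071.6

8071.6


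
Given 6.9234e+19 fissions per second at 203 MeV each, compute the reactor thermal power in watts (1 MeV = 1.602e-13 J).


P = fission_rate * E_MeV * 1.602e-13
P = 6.9234e+19 * 203 * 1.602e-13
P = 2.2515e+09 W

2.2515e+09


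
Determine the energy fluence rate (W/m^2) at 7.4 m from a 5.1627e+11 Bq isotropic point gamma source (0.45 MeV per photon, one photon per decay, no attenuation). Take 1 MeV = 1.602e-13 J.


psi = A * E * 1.602e-13 / (4*pi*r^2)
psi = 5.1627e+11 * 0.45 * 1.602e-13 / (4*pi*7.4^2)
psi = 5.4085e-05 W/m^2

5.4085e-05


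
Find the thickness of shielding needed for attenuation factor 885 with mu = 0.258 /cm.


x = ln(factor) / mu
x = ln(885) / 0.258
x = 26.301 cm

26.301


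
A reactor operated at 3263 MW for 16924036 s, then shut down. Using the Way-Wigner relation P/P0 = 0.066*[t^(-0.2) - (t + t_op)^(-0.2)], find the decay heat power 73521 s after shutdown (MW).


P/P0 = 0.066 * [t^(-0.2) - (t + t_op)^(-0.2)]
P/P0 = 0.066 * [73521^(-0.2) - (73521 + 16924036)^(-0.2)]
P/P0 = 0.066 * [0.1063452 - 0.03580327] = 0.004655767
P = 3263 * 0.004655767 = 15.192 MW

15.192


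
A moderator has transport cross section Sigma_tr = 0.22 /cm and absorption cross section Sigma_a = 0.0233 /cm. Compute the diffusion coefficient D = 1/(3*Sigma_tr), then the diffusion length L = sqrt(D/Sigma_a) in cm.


D = 1 / (3 * Sigma_tr) = 1 / (3 * 0.22) = 1.515152 cm
L = sqrt(D / Sigma_a)
L = sqrt(1.515152 / 0.0233)
L = 8.0640 cm

8.0640


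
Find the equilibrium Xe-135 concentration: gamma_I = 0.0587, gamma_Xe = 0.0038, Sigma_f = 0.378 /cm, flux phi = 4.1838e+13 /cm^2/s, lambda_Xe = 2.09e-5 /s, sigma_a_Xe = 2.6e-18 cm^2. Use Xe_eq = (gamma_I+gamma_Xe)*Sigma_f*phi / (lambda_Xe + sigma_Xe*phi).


Xe_eq = (gamma_I + gamma_Xe) * Sigma_f * phi / (lambda_Xe + sigma_Xe * phi)
Numerator = (0.0587 + 0.0038) * 0.378 * 4.1838e+13 = 9.884228e+11
Denominator = 2.09e-5 + 2.6e-18 * 4.1838e+13 = 1.296788e-04
Xe_eq = 9.884228e+11 / 1.296788e-04 = 7.6221e+15 /cm^3

7.6221e+15


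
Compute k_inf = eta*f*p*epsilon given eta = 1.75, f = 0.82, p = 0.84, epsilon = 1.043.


k_inf = eta * f * p * epsilon
k_inf = 1.75 * 0.82 * 0.84 * 1.043
k_inf = 1.2572

1.2572


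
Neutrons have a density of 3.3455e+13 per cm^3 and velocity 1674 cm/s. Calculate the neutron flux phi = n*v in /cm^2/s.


phi = n * v
phi = 3.3455e+13 * 1674
phi = 5.6004e+16 /cm^2/s

5.6004e+16


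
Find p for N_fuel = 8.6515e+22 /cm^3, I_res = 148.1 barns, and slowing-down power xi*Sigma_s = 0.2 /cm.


p = exp(-N * I * 1e-24 / (xi*Sigma_s))
p = exp(-8.6515e+22 * 148.1 * 1e-24 / 0.2)
p = 1.5038e-28

1.5038e-28


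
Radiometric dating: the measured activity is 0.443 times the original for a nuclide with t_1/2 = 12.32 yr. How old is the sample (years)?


lambda = ln(2) / t_half = ln(2) / 12.32 = 0.05626195 /yr
t = -ln(A/A0) / lambda
t = -ln(0.443) / 0.05626195
t = 14.471 yr

14.471


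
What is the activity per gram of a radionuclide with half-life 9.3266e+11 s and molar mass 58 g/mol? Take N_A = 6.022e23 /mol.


lambda = ln(2) / t_half = ln(2) / 9.3266e+11 = 7.431939e-13 /s
SA = lambda * N_A / M
SA = 7.431939e-13 * 6.022e23 / 58
SA = 7.7164e+09 Bq/g

7.7164e+09


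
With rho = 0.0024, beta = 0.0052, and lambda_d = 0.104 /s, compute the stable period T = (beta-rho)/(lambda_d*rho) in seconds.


T = (beta - rho) / (lambda_d * rho)
T = (0.0052 - 0.0024) / (0.104 * 0.0024)
T = 11.218 s

11.218


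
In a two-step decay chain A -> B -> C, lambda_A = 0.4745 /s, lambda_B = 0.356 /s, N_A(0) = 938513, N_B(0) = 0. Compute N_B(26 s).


N_B(t) = lambda_A * N_A0 / (lambda_B - lambda_A) * [exp(-lambda_A*t) - exp(-lambda_B*t)]
exp(-0.4745*26) = 4.386408e-06; exp(-0.356*26) = 9.553671e-05
N_B = 0.4745 * 938513 / (0.356 - 0.4745) * (4.386408e-06 - 9.553671e-05)
N_B = 342.54

342.54


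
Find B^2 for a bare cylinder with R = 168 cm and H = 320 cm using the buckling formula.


B^2 = (2.405/R)^2 + (pi/H)^2
B^2 = (2.405/168)^2 + (pi/320)^2
B^2 = 3.0132e-04 /cm^2

3.0132e-04


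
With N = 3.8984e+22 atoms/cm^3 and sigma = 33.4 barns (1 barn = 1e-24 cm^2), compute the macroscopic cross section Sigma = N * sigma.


Sigma = N * sigma_barns * 1e-24
Sigma = 3.8984e+22 * 33.4 * 1e-24
Sigma = 1.3021 /cm

1.3021


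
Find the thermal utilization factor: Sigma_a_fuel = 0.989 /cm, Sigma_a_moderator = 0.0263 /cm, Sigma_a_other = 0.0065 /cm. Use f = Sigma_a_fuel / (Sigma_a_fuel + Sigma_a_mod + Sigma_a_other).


f = Sigma_a_fuel / (Sigma_a_fuel + Sigma_a_mod + Sigma_a_other)
f = 0.989 / (0.989 + 0.0263 + 0.0065)
f = 0.96790

0.96790


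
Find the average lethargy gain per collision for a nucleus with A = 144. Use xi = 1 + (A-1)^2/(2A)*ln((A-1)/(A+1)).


xi = 1 + (A-1)^2/(2A) * ln((A-1)/(A+1))
xi = 1 + (144-1)^2/(2*144) * ln((144-1)/(144 +1))
xi = 0.013825

0.013825


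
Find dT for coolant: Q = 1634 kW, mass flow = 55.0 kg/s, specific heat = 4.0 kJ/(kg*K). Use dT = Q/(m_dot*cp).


dT = Q / (m_dot * cp)
dT = 1634 / (55.0 * 4.0)
dT = 7.4273 C

7.4273


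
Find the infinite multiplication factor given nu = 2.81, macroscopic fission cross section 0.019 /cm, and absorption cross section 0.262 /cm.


k_inf = nu * Sigma_f / Sigma_a
k_inf = 2.81 * 0.019 / 0.262
k_inf = 0.20378

0.20378


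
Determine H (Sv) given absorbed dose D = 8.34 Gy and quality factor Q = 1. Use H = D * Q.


H = D * Q
H = 8.34 * 1
H = 8.3400 Sv

8.3400


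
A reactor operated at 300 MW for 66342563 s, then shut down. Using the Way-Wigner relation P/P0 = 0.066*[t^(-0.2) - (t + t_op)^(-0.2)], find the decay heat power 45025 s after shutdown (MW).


P/P0 = 0.066 * [t^(-0.2) - (t + t_op)^(-0.2)]
P/P0 = 0.066 * [45025^(-0.2) - (45025 + 66342563)^(-0.2)]
P/P0 = 0.066 * [0.1173030 - 0.02726356] = 0.005942603
P = 300 * 0.005942603 = 1.7828 MW

1.7828


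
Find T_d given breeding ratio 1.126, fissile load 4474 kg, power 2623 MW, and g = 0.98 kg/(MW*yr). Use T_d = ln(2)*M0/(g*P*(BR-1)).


Breeding gain G = BR - 1 = 1.126 - 1 = 0.126
Fissile production rate = g * P * G = 0.98 * 2623 * 0.126 = 323.88804 kg/yr
T_d = ln(2) * M0 / (g * P * G)
T_d = ln(2) * 4474 / 323.88804 = 9.5747 yr

9.5747


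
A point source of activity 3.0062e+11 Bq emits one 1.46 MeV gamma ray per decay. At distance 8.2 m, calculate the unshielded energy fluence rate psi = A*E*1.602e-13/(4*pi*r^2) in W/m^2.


psi = A * E * 1.602e-13 / (4*pi*r^2)
psi = 3.0062e+11 * 1.46 * 1.602e-13 / (4*pi*8.2^2)
psi = 8.3214e-05 W/m^2

8.3214e-05


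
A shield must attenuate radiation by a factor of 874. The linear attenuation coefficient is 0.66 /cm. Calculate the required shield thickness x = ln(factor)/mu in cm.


x = ln(factor) / mu
x = ln(874) / 0.66
x = 10.262 cm

10.262


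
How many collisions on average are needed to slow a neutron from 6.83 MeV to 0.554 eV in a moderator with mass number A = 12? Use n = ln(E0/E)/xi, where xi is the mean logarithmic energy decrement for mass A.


xi = 1 + (A-1)^2/(2A)*ln((A-1)/(A+1)) = 0.1577690 (for A = 12)
n = ln(E0/E) / xi
n = ln(6.83e6 / 0.554) / 0.1577690
n = ln(1.232852e+07) / 0.1577690 = 103.49

103.49


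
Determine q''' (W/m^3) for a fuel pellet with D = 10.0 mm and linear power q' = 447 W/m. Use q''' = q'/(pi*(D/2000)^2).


r = D / 2 / 1000 = 10.0 / 2 / 1000 = 0.005 m
q''' = q' / (pi * r^2)
q''' = 447 / (pi * 0.005^2)
q''' = 5.6914e+06 W/m^3

5.6914e+06


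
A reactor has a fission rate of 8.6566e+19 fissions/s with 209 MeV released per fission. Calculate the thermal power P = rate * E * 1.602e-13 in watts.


P = fission_rate * E_MeV * 1.602e-13
P = 8.6566e+19 * 209 * 1.602e-13
P = 2.8984e+09 W

2.8984e+09


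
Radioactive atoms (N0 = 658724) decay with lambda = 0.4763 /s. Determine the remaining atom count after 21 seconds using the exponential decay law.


N = N0 * exp(-lambda * t)
N = 658724 * exp(-0.4763 * 21)
N = 29.837

29.837


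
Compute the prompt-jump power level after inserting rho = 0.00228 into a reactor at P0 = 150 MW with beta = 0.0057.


P1/P0 = beta / (beta - rho)
P1/P0 = 0.0057 / (0.0057 - 0.00228) = 1.666667
P1 = 150 * 1.666667 = 250.00 MW

250.00


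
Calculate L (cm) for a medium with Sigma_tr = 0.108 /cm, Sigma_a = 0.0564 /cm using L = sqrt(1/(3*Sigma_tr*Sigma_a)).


D = 1 / (3 * Sigma_tr) = 1 / (3 * 0.108) = 3.086420 cm
L = sqrt(D / Sigma_a)
L = sqrt(3.086420 / 0.0564)
L = 7.3976 cm

7.3976


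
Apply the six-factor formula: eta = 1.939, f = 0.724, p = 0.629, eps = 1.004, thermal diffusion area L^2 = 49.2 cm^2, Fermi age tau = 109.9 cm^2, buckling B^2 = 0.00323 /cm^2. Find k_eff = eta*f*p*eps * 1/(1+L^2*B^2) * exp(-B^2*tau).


k_inf = eta*f*p*eps = 1.939*0.724*0.629*1.004 = 0.8865449
P_TNL = 1/(1 + L^2*B^2) = 1/(1 + 49.2*0.00323) = 0.8628753
P_FNL = exp(-B^2*tau) = exp(-0.00323*109.9) = 0.7011896
k_eff = k_inf * P_TNL * P_FNL = 0.8865449 * 0.8628753 * 0.7011896
k_eff = 0.53639

0.53639


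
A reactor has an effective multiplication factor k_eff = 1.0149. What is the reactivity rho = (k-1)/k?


rho = (k_eff - 1) / k_eff
rho = (1.0149 - 1) / 1.0149
rho = 0.014681

0.014681


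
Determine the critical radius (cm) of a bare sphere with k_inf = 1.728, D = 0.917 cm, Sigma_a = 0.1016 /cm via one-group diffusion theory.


L^2 = D / Sigma_a = 0.917 / 0.1016 = 9.025591 cm^2
B_m^2 = (k_inf - 1) / L^2 = (1.728 - 1) / 9.025591 = 0.08065954 /cm^2
For a bare sphere: B_g = pi/R, so R_c = pi / sqrt(B_m^2)
R_c = pi / sqrt(0.08065954) = 11.062 cm

11.062


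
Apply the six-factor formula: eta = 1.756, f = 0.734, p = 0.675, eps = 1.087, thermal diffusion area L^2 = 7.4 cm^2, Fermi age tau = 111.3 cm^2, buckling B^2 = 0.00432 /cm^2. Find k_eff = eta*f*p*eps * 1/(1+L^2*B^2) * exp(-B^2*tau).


k_inf = eta*f*p*eps = 1.756*0.734*0.675*1.087 = 0.9457011
P_TNL = 1/(1 + L^2*B^2) = 1/(1 + 7.4*0.00432) = 0.9690223
P_FNL = exp(-B^2*tau) = exp(-0.00432*111.3) = 0.6182787
k_eff = k_inf * P_TNL * P_FNL = 0.9457011 * 0.9690223 * 0.6182787
k_eff = 0.56659

0.56659


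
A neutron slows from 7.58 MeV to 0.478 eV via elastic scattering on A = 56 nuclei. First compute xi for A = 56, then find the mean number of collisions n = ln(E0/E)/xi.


xi = 1 + (A-1)^2/(2A)*ln((A-1)/(A+1)) = 0.03529286 (for A = 56)
n = ln(E0/E) / xi
n = ln(7.58e6 / 0.478) / 0.03529286
n = ln(1.585774e+07) / 0.03529286 = 469.76

469.76


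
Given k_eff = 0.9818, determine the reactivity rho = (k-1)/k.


rho = (k_eff - 1) / k_eff
rho = (0.9818 - 1) / 0.9818
rho = -0.018537

-0.018537


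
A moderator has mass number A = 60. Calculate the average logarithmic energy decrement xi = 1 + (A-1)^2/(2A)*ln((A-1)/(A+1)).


xi = 1 + (A-1)^2/(2A) * ln((A-1)/(A+1))
xi = 1 + (60-1)^2/(2*60) * ln((60-1)/(60 +1))
xi = 0.032966

0.032966


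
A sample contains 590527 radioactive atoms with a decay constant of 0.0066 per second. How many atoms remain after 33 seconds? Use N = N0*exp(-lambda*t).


N = N0 * exp(-lambda * t)
N = 590527 * exp(-0.0066 * 33)
N = 474953

474953


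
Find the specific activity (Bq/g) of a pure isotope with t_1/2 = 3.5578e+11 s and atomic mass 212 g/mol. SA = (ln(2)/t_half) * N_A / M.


lambda = ln(2) / t_half = ln(2) / 3.5578e+11 = 1.948247e-12 /s
SA = lambda * N_A / M
SA = 1.948247e-12 * 6.022e23 / 212
SA = 5.5341e+09 Bq/g

5.5341e+09


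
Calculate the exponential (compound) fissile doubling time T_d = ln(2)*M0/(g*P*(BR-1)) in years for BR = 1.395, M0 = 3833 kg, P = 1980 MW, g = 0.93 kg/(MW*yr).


Breeding gain G = BR - 1 = 1.395 - 1 = 0.395
Fissile production rate = g * P * G = 0.93 * 1980 * 0.395 = 727.353 kg/yr
T_d = ln(2) * M0 / (g * P * G)
T_d = ln(2) * 3833 / 727.353 = 3.6527 yr

3.6527


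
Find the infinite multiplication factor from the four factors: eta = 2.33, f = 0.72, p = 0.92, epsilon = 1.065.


k_inf = eta * f * p * epsilon
k_inf = 2.33 * 0.72 * 0.92 * 1.065
k_inf = 1.6437

1.6437


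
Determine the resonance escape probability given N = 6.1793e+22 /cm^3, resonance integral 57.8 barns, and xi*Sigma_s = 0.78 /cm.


p = exp(-N * I * 1e-24 / (xi*Sigma_s))
p = exp(-6.1793e+22 * 57.8 * 1e-24 / 0.78)
p = 0.010265

0.010265


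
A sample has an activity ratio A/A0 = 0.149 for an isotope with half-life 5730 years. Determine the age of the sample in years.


lambda = ln(2) / t_half = ln(2) / 5730 = 1.209681e-04 /yr
t = -ln(A/A0) / lambda
t = -ln(0.149) / 1.209681e-04
t = 15738 yr

15738


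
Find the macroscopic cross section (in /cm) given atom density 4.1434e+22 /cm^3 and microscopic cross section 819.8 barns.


Sigma = N * sigma_barns * 1e-24
Sigma = 4.1434e+22 * 819.8 * 1e-24
Sigma = 33.968 /cm

33.968


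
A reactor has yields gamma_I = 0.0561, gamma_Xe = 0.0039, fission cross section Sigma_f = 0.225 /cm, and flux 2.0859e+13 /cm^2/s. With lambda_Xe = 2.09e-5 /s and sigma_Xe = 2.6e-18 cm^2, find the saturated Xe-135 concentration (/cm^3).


Xe_eq = (gamma_I + gamma_Xe) * Sigma_f * phi / (lambda_Xe + sigma_Xe * phi)
Numerator = (0.0561 + 0.0039) * 0.225 * 2.0859e+13 = 2.815965e+11
Denominator = 2.09e-5 + 2.6e-18 * 2.0859e+13 = 7.513340e-05
Xe_eq = 2.815965e+11 / 7.513340e-05 = 3.7480e+15 /cm^3

3.7480e+15


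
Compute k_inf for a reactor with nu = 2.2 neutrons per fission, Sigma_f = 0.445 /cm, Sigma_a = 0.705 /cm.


k_inf = nu * Sigma_f / Sigma_a
k_inf = 2.2 * 0.445 / 0.705
k_inf = 1.3887

1.3887


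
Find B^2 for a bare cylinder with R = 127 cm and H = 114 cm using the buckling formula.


B^2 = (2.405/R)^2 + (pi/H)^2
B^2 = (2.405/127)^2 + (pi/114)^2
B^2 = 0.0011180 /cm^2

0.0011180


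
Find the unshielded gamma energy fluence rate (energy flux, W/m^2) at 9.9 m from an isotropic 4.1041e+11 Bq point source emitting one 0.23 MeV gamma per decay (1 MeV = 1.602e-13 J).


psi = A * E * 1.602e-13 / (4*pi*r^2)
psi = 4.1041e+11 * 0.23 * 1.602e-13 / (4*pi*9.9^2)
psi = 1.2278e-05 W/m^2

1.2278e-05


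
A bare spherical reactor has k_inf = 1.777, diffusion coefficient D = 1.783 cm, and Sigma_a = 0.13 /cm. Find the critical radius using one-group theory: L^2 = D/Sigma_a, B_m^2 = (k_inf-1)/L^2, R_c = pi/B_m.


L^2 = D / Sigma_a = 1.783 / 0.13 = 13.71538 cm^2
B_m^2 = (k_inf - 1) / L^2 = (1.777 - 1) / 13.71538 = 0.05665173 /cm^2
For a bare sphere: B_g = pi/R, so R_c = pi / sqrt(B_m^2)
R_c = pi / sqrt(0.05665173) = 13.199 cm

13.199


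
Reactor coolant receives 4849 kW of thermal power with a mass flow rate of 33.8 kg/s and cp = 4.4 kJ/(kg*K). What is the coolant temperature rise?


dT = Q / (m_dot * cp)
dT = 4849 / (33.8 * 4.4)
dT = 32.605 C

32.605


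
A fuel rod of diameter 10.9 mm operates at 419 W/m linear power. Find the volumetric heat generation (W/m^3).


r = D / 2 / 1000 = 10.9 / 2 / 1000 = 0.00545 m
q''' = q' / (pi * r^2)
q''' = 419 / (pi * 0.00545^2)
q''' = 4.4903e+06 W/m^3

4.4903e+06


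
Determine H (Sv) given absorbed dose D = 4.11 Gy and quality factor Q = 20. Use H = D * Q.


H = D * Q
H = 4.11 * 20
H = 82.200 Sv

82.200


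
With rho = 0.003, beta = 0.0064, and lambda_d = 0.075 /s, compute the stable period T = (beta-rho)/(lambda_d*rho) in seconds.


T = (beta - rho) / (lambda_d * rho)
T = (0.0064 - 0.003) / (0.075 * 0.003)
T = 15.111 s

15.111
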